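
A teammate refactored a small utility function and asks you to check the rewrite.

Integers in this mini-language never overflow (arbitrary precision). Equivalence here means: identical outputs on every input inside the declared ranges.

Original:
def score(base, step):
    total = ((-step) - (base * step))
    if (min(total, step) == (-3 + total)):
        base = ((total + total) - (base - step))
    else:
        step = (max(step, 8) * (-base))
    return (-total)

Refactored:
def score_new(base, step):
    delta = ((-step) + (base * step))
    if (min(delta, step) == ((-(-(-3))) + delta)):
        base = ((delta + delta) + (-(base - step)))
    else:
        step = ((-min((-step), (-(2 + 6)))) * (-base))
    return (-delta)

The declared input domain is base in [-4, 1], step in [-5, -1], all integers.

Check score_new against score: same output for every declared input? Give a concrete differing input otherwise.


These are not equivalent — on base=-4, step=-5 the outputs split (15 vs -25).
score: total becomes -15; next (min(total, step) == (-3 + total)) evaluates to false; next step becomes 32; next final value 15
score_new: delta becomes 25; next (min(delta, step) == ((-(-(-3))) + delta)) evaluates to false; next step becomes 32; next final value -25
verdict: not equivalent; witness: base=-4, step=-5


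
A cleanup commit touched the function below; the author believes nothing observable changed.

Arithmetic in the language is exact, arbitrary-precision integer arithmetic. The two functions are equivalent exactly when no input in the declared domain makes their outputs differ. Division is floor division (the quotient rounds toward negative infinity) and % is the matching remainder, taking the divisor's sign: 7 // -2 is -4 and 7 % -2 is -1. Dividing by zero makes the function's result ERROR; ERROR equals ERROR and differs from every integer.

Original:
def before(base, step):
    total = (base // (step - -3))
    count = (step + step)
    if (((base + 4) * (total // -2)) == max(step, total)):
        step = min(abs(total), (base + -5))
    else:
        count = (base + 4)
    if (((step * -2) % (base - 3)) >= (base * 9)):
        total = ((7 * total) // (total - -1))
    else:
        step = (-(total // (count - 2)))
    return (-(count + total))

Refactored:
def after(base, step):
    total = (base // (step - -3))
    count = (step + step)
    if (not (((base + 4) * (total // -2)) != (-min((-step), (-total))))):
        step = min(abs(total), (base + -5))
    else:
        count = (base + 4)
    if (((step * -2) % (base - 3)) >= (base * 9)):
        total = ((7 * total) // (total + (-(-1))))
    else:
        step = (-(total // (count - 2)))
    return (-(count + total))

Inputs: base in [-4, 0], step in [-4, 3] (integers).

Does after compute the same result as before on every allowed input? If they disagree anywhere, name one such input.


Behavior is preserved: although comparison usage differs, min/max/abs usage differs, arithmetic usage differs, boolean connective usage differs, the outputs never diverge.
One worked example (base=-3, step=3) — before: total=-1, then count=6, then (((base + 4) * (total // -2)) == max(step, total)) is false, then count=1, then (((step * -2) % (base - 3)) >= (base * 9)) is true, then a zero divisor aborts: ERROR; after: total=-1, then count=6, then (not (((base + 4) * (total // -2)) != (-min((-step), (-total))))) is false, then count=1, then (((step * -2) % (base - 3)) >= (base * 9)) is true, then a zero divisor aborts: ERROR; agreement on ERROR.
Across all 40 domain points the two functions coincide.
verdict: equivalent


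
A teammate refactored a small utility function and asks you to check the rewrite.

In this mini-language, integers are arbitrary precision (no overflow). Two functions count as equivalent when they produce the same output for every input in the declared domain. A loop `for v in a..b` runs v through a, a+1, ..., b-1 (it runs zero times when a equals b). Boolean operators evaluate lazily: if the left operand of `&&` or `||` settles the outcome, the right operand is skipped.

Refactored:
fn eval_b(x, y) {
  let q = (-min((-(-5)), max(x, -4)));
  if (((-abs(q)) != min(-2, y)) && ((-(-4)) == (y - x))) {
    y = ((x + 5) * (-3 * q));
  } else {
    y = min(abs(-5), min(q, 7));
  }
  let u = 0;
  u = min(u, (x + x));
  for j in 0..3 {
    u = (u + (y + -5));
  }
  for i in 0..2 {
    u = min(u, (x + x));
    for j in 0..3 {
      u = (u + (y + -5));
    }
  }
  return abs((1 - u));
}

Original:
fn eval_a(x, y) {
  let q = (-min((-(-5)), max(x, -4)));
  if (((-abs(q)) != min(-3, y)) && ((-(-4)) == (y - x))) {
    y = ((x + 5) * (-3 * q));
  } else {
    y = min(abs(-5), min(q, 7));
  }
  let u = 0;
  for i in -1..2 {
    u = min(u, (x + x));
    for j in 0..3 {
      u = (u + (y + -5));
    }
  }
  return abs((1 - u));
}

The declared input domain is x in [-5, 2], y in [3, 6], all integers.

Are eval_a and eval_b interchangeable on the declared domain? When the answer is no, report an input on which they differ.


Not equivalent: x=2, y=6 separates them (114 vs 64).
eval_a: q becomes -2; next (((-abs(q)) != min(-3, y)) && ((-(-4)) == (y - x))) evaluates to true; next y becomes 42; next u becomes 0; next at i=-1:; next u becomes 0; next at j=0:; next u becomes 37; next at j=1:; next u becomes 74; next at j=2:; next u becomes 111; next at i=0:; next u becomes 4; next at j=0:; next u becomes 41; next at j=1:; next u becomes 78; next at j=2:; next u becomes 115; next at i=1:; next u becomes 4; next at j=0:; next u becomes 41; next at j=1:; next u becomes 78; next at j=2:; next u becomes 115; next final value 114
eval_b: q becomes -2; next (((-abs(q)) != min(-2, y)) && ((-(-4)) == (y - x))) evaluates to false; next y becomes -2; next u becomes 0; next u becomes 0; next at j=0:; next u becomes -7; next at j=1:; next u becomes -14; next at j=2:; next u becomes -21; next at i=0:; next u becomes -21; next at j=0:; next u becomes -28; next at j=1:; next u becomes -35; next at j=2:; next u becomes -42; next at i=1:; next u becomes -42; next at j=0:; next u becomes -49; next at j=1:; next u becomes -56; next at j=2:; next u becomes -63; next final value 64
verdict: not equivalent; witness: x=2, y=6


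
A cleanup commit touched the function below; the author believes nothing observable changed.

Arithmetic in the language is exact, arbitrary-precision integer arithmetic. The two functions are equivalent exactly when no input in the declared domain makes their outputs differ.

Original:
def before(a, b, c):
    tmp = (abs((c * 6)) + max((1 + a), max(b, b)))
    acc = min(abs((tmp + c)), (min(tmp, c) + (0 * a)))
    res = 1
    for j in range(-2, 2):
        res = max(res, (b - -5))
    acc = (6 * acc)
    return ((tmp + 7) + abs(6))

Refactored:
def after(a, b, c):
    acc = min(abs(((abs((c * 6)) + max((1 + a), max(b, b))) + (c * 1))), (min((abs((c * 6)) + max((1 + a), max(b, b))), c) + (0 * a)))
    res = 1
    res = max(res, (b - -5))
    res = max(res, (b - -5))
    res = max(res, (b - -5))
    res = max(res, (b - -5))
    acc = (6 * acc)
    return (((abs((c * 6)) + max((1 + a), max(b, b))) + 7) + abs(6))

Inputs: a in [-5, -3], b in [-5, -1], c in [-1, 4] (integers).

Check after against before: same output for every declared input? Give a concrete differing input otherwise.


Comparing the listings, the differences include: constant usage differs, and arithmetic usage differs, and statement counts differ, and loop structure differs, and local variable names differ, and min/max/abs usage differs.
As a probe, take a=-5, b=-3, c=3: before runs tmp = 15; acc = 3; res = 1; [j=-2]; res = 2; [j=-1]; res = 2; [j=0]; res = 2; [j=1]; res = 2; acc = 18; return 28; after runs acc = 3; res = 1; res = 2; res = 2; res = 2; res = 2; acc = 18; return 28; both end at 28.
Across all 90 domain points the two functions coincide.
verdict: equivalent


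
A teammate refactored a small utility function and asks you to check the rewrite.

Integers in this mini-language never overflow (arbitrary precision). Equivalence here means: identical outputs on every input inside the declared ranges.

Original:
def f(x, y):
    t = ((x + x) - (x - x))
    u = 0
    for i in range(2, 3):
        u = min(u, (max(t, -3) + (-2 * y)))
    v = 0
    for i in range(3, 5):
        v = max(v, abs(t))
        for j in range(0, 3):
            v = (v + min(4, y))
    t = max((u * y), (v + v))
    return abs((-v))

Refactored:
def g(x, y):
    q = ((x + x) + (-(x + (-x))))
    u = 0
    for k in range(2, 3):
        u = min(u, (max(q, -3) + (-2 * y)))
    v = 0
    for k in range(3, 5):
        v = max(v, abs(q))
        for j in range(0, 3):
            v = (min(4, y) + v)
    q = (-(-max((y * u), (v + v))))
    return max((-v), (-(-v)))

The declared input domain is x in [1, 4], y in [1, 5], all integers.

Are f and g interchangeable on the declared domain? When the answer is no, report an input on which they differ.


This is a faithful refactor — arithmetic usage differs; and min/max/abs usage differs; and local variable names differ, but the computed results match everywhere.
As a probe, take x=3, y=2: f runs t=6, then u=0, then (i=2), then u=0, then v=0, then (i=3), then v=6, then (j=0), then v=8, then (j=1), then v=10, then (j=2), then v=12, then (i=4), then v=12, then (j=0), then v=14, then (j=1), then v=16, then (j=2), then v=18, then t=36, then returns 18; g runs q=6, then u=0, then (k=2), then u=0, then v=0, then (k=3), then v=6, then (j=0), then v=8, then (j=1), then v=10, then (j=2), then v=12, then (k=4), then v=12, then (j=0), then v=14, then (j=1), then v=16, then (j=2), then v=18, then q=36, then returns 18; both end at 18.
Sweeping the whole domain (20 inputs) finds no disagreement.
verdict: equivalent


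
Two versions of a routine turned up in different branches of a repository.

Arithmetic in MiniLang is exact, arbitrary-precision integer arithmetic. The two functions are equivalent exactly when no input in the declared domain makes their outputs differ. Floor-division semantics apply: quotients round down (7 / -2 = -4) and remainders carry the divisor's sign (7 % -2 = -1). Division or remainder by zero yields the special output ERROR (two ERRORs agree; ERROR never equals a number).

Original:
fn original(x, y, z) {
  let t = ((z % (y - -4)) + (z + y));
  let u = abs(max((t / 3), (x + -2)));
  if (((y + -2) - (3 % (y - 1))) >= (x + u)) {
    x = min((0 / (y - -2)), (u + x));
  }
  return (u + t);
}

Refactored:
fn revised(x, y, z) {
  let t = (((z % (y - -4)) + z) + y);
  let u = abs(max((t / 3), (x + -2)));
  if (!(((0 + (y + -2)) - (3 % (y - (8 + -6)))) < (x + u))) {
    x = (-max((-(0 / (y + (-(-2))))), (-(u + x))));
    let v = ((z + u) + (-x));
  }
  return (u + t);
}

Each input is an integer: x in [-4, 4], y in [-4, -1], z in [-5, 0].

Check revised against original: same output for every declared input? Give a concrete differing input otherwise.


Run the pair on x=-4, y=-2, z=-1.
original: t := -2 | u := 1 | (((y + -2) - (3 % (y - 1))) >= (x + u)): false | result -1
revised: t := -2 | u := 1 | (!(((0 + (y + -2)) - (3 % (y - (8 + -6)))) < (x + u))): true | divide-by-zero, output ERROR
-1 vs ERROR — the two versions disagree here.
verdict: not equivalent; witness: x=-4, y=-2, z=-1


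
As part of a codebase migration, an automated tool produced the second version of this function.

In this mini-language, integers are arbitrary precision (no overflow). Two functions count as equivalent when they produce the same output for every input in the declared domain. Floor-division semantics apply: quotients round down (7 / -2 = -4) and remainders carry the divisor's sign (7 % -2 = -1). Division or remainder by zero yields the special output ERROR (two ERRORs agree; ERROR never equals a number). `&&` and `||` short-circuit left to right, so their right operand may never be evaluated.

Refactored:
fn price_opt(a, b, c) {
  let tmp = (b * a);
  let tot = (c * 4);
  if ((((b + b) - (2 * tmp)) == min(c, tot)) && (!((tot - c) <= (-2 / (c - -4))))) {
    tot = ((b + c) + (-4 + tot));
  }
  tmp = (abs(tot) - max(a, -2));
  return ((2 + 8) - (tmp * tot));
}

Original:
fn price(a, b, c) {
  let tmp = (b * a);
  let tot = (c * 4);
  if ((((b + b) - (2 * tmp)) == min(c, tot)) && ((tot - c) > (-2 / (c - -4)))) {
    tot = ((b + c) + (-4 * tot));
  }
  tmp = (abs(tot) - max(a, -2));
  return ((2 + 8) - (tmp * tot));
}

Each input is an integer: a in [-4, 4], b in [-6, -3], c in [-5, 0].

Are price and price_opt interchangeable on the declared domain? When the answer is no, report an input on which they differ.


Evaluate both at a=1, b=-6, c=0.
price: tmp=-6, then tot=0, then ((((b + b) - (2 * tmp)) == min(c, tot)) && ((tot - c) > (-2 / (c - -4)))) is true, then tot=-6, then tmp=5, then returns 40
price_opt: tmp=-6, then tot=0, then ((((b + b) - (2 * tmp)) == min(c, tot)) && (!((tot - c) <= (-2 / (c - -4))))) is true, then tot=-10, then tmp=9, then returns 100
40 and 100 differ, so these are not the same function on this domain.
verdict: not equivalent; witness: a=1, b=-6, c=0


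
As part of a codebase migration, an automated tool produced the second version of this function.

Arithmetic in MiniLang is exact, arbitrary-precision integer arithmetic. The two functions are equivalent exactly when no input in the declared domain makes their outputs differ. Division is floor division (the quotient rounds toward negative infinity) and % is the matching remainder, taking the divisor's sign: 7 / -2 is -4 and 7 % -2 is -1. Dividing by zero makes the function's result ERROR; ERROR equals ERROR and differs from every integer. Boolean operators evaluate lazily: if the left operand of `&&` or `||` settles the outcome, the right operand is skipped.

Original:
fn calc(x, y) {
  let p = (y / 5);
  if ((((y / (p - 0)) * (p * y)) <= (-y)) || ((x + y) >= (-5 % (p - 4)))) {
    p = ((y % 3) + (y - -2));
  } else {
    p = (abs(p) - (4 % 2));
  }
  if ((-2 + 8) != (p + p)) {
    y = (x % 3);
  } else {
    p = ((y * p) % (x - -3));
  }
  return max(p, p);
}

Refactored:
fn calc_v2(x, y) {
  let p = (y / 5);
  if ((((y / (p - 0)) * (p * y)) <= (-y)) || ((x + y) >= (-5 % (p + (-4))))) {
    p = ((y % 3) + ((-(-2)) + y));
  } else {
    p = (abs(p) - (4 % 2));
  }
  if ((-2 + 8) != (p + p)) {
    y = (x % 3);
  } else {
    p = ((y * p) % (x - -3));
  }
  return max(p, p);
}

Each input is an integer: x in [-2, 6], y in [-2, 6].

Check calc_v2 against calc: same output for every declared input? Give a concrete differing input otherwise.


Changes here: arithmetic usage differs; the full 81-point sweep finds no disagreement.
verdict: equivalent


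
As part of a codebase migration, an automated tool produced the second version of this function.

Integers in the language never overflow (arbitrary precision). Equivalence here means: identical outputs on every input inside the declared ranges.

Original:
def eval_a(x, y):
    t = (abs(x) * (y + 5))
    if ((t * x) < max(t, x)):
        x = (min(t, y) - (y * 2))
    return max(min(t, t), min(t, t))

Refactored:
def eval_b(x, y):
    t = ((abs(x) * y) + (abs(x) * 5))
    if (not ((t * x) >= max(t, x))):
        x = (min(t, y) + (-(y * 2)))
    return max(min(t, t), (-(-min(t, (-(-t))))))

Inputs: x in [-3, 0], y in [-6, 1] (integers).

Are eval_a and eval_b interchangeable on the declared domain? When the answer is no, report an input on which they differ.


The two are interchangeable: boolean connective usage differs, and min/max/abs usage differs, and comparison usage differs, and arithmetic usage differs, and every declared input agrees.
Spot check at x=-3, y=-5 — eval_a: t := 0 | ((t * x) < max(t, x)): false | result 0. eval_b: t := 0 | (not ((t * x) >= max(t, x))): false | result 0. Both give 0.
Across all 32 domain points the two functions coincide.
verdict: equivalent


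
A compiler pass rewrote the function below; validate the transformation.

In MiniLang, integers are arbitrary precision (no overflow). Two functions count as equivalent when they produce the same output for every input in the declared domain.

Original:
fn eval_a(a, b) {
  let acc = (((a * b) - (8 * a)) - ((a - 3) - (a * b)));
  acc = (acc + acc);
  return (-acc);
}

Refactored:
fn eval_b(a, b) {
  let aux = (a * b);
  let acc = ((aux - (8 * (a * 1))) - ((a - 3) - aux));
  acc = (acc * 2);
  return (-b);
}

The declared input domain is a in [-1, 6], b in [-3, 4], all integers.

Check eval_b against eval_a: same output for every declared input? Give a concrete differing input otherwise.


Consider the input a=-1, b=-3.
eval_a: acc := 18 | acc := 36 | result -36
eval_b: aux := 3 | acc := 18 | acc := 36 | result 3
-36 against 3: the behavior changed.
verdict: not equivalent; witness: a=-1, b=-3


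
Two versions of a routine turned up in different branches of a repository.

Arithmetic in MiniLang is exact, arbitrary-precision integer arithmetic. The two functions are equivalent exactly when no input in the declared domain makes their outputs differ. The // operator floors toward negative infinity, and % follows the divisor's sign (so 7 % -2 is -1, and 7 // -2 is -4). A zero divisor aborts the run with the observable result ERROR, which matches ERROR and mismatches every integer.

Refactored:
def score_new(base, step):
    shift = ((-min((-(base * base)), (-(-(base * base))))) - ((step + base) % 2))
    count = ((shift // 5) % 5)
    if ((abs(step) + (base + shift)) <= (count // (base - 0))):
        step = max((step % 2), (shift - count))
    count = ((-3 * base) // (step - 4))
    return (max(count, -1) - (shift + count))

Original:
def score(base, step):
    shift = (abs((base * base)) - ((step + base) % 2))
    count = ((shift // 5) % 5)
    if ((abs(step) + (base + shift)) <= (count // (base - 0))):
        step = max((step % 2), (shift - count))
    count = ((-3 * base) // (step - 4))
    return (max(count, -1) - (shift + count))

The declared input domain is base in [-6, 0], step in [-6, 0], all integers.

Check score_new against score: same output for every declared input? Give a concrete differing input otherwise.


Side by side, the visible changes include: arithmetic usage differs; also min/max/abs usage differs.
Tracing base=-5, step=-1: score: shift=25, then count=0, then ((abs(step) + (base + shift)) <= (count // (base - 0))) is false, then count=-3, then returns -23 | score_new: shift=25, then count=0, then ((abs(step) + (base + shift)) <= (count // (base - 0))) is false, then count=-3, then returns -23 — matching result -23.
Checked all 49 inputs in the declared domain: the outputs agree on every one.
verdict: equivalent


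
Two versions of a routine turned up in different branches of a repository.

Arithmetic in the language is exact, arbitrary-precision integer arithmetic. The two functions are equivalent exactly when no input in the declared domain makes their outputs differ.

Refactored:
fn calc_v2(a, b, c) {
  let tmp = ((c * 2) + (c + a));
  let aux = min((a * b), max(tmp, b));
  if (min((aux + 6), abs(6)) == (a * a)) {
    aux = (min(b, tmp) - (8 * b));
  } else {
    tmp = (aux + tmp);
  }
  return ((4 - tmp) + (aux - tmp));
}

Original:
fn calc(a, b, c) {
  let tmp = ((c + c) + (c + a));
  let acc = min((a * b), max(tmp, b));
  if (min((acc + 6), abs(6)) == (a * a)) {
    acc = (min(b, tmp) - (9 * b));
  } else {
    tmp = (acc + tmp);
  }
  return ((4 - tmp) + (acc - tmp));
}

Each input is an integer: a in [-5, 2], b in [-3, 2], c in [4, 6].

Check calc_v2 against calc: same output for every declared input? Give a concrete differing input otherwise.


On input a=-2, b=1, c=4, calc returns -24 while calc_v2 returns -23.
verdict: not equivalent; witness: a=-2, b=1, c=4


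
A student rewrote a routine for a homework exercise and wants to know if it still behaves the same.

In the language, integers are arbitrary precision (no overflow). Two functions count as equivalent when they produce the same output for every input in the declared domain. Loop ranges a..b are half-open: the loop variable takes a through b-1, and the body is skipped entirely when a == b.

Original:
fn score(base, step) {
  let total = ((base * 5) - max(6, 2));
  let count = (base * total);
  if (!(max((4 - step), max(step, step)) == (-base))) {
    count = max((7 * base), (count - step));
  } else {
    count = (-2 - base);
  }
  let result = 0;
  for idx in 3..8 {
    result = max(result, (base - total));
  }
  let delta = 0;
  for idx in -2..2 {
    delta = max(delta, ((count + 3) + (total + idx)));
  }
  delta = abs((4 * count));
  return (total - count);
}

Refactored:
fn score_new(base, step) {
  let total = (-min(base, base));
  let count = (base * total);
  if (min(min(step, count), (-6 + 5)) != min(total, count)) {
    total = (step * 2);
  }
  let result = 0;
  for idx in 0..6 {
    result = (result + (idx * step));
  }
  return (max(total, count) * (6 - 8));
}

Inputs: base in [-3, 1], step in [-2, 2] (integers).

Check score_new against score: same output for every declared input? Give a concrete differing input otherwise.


Not equivalent: base=-3, step=-2 separates them (-86 vs -6).
score: total=-21, then count=63, then (!(max((4 - step), max(step, step)) == (-base))) is true, then count=65, then result=0, then (idx=3), then result=18, then (idx=4), then result=18, then (idx=5), then result=18, then (idx=6), then result=18, then (idx=7), then result=18, then delta=0, then (idx=-2), then delta=45, then (idx=-1), then delta=46, then (idx=0), then delta=47, then (idx=1), then delta=48, then delta=260, then returns -86
score_new: total=3, then count=-9, then (min(min(step, count), (-6 + 5)) != min(total, count)) is false, then result=0, then (idx=0), then result=0, then (idx=1), then result=-2, then (idx=2), then result=-6, then (idx=3), then result=-12, then (idx=4), then result=-20, then (idx=5), then result=-30, then returns -6
verdict: not equivalent; witness: base=-3, step=-2


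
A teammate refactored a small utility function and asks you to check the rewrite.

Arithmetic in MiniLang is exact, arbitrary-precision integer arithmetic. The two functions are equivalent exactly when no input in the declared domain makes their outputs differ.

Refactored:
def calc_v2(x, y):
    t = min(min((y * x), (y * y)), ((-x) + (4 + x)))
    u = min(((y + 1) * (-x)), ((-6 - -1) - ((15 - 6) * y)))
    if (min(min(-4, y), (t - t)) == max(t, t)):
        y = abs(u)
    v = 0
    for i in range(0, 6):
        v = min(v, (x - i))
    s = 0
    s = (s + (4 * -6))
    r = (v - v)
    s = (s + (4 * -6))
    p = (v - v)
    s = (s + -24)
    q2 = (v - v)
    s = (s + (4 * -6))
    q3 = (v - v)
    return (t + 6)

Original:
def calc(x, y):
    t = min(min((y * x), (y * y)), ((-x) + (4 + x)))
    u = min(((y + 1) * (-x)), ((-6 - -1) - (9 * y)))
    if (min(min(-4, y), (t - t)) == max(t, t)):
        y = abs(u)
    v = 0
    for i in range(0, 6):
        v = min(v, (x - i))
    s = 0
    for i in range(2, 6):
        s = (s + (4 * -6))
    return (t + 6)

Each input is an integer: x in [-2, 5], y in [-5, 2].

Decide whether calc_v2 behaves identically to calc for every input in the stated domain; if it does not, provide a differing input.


Changes here: local variable names differ; also arithmetic usage differs; also statement counts differ; also constant usage differs; also loop structure differs; the full 64-point sweep finds no disagreement.
verdict: equivalent


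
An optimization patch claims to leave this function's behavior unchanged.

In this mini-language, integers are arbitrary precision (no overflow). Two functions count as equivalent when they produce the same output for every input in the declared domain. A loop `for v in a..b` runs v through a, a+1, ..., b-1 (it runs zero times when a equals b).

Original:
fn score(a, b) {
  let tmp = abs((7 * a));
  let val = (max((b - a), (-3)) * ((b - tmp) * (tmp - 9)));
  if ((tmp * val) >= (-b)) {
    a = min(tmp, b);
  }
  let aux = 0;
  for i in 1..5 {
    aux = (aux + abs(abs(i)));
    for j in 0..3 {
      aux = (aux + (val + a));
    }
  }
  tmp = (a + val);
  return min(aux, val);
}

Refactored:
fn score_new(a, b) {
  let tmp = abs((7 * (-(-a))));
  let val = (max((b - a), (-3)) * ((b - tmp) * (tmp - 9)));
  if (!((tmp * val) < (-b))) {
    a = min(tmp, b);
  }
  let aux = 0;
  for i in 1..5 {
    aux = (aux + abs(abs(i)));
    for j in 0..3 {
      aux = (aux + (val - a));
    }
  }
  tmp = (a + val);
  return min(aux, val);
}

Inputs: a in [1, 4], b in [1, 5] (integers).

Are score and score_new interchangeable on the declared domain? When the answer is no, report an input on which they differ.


Evaluate both at a=1, b=1.
score: tmp = 7; val = 0; ((tmp * val) >= (-b)) -> true; a = 1; aux = 0; [i=1]; aux = 1; [j=0]; aux = 2; [j=1]; aux = 3; [j=2]; aux = 4; [i=2]; aux = 6; [j=0]; aux = 7; [j=1]; aux = 8; [j=2]; aux = 9; [i=3]; aux = 12; [j=0]; aux = 13; [j=1]; aux = 14; [j=2]; aux = 15; [i=4]; aux = 19; [j=0]; aux = 20; [j=1]; aux = 21; [j=2]; aux = 22; tmp = 1; return 0
score_new: tmp = 7; val = 0; (!((tmp * val) < (-b))) -> true; a = 1; aux = 0; [i=1]; aux = 1; [j=0]; aux = 0; [j=1]; aux = -1; [j=2]; aux = -2; [i=2]; aux = 0; [j=0]; aux = -1; [j=1]; aux = -2; [j=2]; aux = -3; [i=3]; aux = 0; [j=0]; aux = -1; [j=1]; aux = -2; [j=2]; aux = -3; [i=4]; aux = 1; [j=0]; aux = 0; [j=1]; aux = -1; [j=2]; aux = -2; tmp = 1; return -2
0 against -2: the behavior changed.
verdict: not equivalent; witness: a=1, b=1


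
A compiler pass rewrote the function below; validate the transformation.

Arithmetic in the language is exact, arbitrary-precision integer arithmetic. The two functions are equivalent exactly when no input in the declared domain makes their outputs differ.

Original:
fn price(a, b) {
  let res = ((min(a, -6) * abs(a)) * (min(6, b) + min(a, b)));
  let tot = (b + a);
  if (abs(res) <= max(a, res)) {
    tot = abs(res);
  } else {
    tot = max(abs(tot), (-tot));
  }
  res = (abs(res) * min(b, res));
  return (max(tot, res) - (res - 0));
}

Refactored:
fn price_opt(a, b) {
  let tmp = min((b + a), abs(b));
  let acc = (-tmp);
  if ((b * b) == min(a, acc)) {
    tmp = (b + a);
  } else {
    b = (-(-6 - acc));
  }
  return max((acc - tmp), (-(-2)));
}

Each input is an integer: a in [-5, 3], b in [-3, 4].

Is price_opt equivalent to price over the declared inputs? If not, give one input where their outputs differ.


These are not equivalent — on a=-5, b=-3 the outputs split (960 vs 16).
price: res := 240 | tot := -8 | (abs(res) <= max(a, res)): true | tot := 240 | res := -720 | result 960
price_opt: tmp := -8 | acc := 8 | ((b * b) == min(a, acc)): false | b := 14 | result 16
verdict: not equivalent; witness: a=-5, b=-3


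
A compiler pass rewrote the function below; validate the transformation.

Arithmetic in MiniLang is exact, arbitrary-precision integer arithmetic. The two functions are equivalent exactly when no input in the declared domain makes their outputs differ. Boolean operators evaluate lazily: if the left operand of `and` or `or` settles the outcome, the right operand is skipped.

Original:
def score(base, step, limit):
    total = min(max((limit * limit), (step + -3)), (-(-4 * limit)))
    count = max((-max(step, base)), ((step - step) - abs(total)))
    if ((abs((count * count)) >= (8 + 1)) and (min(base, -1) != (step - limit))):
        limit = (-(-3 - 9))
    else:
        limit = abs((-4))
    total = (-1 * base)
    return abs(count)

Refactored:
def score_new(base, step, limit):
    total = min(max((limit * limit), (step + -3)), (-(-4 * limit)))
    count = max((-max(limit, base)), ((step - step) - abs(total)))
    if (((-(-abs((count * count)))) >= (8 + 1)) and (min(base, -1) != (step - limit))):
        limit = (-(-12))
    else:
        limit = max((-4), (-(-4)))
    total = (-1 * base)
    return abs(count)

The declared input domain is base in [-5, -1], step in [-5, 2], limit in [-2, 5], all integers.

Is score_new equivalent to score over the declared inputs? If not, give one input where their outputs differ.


At base=-5, step=-5, limit=-2: score gives 5, score_new gives 2.
verdict: not equivalent; witness: base=-5, step=-5, limit=-2


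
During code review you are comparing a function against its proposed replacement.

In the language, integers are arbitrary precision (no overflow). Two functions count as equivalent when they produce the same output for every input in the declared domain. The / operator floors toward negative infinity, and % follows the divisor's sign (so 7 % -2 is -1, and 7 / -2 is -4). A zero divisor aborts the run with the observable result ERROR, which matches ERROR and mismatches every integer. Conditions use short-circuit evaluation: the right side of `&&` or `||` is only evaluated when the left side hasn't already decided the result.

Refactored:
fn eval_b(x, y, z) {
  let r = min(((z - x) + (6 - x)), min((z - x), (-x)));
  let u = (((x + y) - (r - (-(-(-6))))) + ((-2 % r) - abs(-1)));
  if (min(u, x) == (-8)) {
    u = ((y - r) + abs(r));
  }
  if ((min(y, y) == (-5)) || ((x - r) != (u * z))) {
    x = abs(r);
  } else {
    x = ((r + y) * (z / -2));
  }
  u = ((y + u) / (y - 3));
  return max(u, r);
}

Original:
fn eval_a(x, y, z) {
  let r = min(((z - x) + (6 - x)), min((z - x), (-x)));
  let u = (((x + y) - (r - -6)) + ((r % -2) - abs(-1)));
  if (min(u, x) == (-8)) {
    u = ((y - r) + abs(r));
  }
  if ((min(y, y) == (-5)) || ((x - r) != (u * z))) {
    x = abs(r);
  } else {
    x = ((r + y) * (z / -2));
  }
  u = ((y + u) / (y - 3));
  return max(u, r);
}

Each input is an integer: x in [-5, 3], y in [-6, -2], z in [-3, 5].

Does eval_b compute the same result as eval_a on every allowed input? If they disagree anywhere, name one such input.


Input x=-5, y=-2, z=-2: 4 from eval_a versus 3 from eval_b.
verdict: not equivalent; witness: x=-5, y=-2, z=-2


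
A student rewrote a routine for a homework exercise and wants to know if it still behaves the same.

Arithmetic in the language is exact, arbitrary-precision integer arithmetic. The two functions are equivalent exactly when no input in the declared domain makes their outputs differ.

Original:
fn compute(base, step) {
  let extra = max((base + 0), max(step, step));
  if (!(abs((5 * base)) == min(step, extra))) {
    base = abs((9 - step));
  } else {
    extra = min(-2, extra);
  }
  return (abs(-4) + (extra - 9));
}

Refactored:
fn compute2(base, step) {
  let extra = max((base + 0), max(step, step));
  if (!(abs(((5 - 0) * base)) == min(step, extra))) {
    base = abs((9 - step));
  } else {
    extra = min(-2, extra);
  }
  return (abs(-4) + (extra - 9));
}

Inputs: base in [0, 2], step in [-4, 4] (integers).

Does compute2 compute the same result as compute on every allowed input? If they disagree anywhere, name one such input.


The two are interchangeable: arithmetic usage differs, and constant usage differs, and every declared input agrees.
As a probe, take base=1, step=3: compute runs extra = 3; (!(abs((5 * base)) == min(step, extra))) -> true; base = 6; return -2; compute2 runs extra = 3; (!(abs(((5 - 0) * base)) == min(step, extra))) -> true; base = 6; return -2; both end at -2.
Checked all 27 inputs in the declared domain: the outputs agree on every one.
verdict: equivalent


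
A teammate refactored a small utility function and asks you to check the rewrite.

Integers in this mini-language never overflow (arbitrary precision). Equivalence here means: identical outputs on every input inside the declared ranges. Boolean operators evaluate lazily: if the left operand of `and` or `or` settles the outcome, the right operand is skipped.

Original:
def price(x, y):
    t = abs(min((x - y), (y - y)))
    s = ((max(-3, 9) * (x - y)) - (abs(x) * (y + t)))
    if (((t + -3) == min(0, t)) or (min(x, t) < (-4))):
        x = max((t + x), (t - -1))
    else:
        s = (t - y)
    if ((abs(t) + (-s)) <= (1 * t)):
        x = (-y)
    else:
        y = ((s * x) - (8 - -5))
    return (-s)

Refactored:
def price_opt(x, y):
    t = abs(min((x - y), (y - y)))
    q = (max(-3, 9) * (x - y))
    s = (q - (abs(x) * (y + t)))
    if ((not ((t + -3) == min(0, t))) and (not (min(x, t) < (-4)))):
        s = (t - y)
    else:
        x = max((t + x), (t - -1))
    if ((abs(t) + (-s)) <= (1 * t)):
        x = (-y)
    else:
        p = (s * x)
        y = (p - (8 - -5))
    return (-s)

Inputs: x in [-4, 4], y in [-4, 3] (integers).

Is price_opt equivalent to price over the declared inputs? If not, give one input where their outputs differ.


This is a faithful refactor — boolean connective usage differs, local variable names differ, statement counts differ, but the computed results match everywhere.
Tracing x=-1, y=-2: price: t := 0 | s := 11 | (((t + -3) == min(0, t)) or (min(x, t) < (-4))): false | s := 2 | ((abs(t) + (-s)) <= (1 * t)): true | x := 2 | result -2 | price_opt: t := 0 | q := 9 | s := 11 | ((not ((t + -3) == min(0, t))) and (not (min(x, t) < (-4)))): true | s := 2 | ((abs(t) + (-s)) <= (1 * t)): true | x := 2 | result -2 — matching result -2.
Sweeping the whole domain (72 inputs) finds no disagreement.
verdict: equivalent


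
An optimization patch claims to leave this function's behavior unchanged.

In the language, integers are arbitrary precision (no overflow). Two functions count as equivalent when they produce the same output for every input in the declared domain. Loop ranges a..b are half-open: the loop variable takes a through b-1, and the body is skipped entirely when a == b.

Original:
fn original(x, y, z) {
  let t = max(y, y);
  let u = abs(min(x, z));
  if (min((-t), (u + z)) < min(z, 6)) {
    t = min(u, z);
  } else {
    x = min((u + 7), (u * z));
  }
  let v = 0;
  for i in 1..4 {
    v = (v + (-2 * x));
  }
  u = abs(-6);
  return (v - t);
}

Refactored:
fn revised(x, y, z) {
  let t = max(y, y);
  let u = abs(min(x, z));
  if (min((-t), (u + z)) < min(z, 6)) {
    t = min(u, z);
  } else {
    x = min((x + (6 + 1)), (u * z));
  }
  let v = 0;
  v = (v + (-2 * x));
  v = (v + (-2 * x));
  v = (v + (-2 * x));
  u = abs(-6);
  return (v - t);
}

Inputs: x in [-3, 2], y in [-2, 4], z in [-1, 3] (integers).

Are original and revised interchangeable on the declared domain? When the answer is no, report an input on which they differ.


These are not equivalent — on x=-3, y=-2, z=2 the outputs split (-34 vs -22).
original: t=-2, then u=3, then (min((-t), (u + z)) < min(z, 6)) is false, then x=6, then v=0, then (i=1), then v=-12, then (i=2), then v=-24, then (i=3), then v=-36, then u=6, then returns -34
revised: t=-2, then u=3, then (min((-t), (u + z)) < min(z, 6)) is false, then x=4, then v=0, then v=-8, then v=-16, then v=-24, then u=6, then returns -22
verdict: not equivalent; witness: x=-3, y=-2, z=2


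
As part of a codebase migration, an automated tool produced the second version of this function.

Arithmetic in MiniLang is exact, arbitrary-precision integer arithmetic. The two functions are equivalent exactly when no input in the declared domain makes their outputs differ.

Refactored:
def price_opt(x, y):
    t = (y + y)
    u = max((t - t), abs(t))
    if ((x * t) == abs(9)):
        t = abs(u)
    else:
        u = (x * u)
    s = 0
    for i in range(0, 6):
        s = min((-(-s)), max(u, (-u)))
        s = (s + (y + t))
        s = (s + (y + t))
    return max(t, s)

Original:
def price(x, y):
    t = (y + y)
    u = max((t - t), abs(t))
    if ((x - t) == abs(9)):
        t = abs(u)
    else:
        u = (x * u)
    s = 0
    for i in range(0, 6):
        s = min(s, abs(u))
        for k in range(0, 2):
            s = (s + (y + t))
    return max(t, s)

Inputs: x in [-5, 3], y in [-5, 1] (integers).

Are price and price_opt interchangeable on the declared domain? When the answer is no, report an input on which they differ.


At x=-1, y=-5: price gives 20, price_opt gives -10.
verdict: not equivalent; witness: x=-1, y=-5


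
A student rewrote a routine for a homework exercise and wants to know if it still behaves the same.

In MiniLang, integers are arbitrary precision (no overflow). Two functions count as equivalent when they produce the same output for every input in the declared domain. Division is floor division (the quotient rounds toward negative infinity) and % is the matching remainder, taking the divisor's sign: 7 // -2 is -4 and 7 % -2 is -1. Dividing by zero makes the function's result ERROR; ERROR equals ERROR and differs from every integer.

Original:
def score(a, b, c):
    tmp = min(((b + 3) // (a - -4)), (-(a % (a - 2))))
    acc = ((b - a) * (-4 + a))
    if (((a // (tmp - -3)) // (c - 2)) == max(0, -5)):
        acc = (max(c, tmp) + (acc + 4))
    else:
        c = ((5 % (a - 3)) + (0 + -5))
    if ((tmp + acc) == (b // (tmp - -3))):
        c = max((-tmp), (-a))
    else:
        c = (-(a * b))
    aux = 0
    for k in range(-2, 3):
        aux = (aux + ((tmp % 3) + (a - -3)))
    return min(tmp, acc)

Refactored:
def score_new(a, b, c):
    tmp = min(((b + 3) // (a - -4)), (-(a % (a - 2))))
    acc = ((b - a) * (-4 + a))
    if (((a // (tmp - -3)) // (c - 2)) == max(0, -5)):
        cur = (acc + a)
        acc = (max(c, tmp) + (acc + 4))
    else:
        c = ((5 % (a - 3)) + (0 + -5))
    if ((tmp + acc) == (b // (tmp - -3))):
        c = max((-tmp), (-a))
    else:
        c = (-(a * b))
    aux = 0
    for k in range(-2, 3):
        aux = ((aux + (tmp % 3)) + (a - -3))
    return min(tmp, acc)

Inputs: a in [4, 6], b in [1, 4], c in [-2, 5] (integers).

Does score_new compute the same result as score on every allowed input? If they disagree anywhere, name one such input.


Behavior is preserved: although arithmetic usage differs, plus local variable names differ, plus statement counts differ, the outputs never diverge.
Spot check at a=6, b=4, c=-1 — score: tmp=-2, then acc=-4, then (((a // (tmp - -3)) // (c - 2)) == max(0, -5)) is false, then c=-3, then ((tmp + acc) == (b // (tmp - -3))) is false, then c=-24, then aux=0, then (k=-2), then aux=10, then (k=-1), then aux=20, then (k=0), then aux=30, then (k=1), then aux=40, then (k=2), then aux=50, then returns -4. score_new: tmp=-2, then acc=-4, then (((a // (tmp - -3)) // (c - 2)) == max(0, -5)) is false, then c=-3, then ((tmp + acc) == (b // (tmp - -3))) is false, then c=-24, then aux=0, then (k=-2), then aux=10, then (k=-1), then aux=20, then (k=0), then aux=30, then (k=1), then aux=40, then (k=2), then aux=50, then returns -4. Both give -4.
Checked all 96 inputs in the declared domain: the outputs agree on every one.
verdict: equivalent


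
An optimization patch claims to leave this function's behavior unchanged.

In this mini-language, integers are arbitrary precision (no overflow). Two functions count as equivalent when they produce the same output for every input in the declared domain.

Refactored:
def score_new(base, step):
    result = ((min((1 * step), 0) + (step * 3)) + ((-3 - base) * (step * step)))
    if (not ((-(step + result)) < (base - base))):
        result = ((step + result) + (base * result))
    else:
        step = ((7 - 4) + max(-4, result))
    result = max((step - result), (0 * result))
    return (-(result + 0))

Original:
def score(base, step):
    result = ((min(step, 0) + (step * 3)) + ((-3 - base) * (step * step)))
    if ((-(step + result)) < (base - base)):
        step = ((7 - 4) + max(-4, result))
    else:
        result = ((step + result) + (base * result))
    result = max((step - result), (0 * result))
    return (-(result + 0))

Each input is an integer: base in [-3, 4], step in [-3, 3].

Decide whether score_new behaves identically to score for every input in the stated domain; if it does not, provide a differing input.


Comparing the listings, the differences include: boolean connective usage differs, plus arithmetic usage differs, plus constant usage differs.
Tracing base=4, step=-3: score: result=-75, then ((-(step + result)) < (base - base)) is false, then result=-378, then result=375, then returns -375 | score_new: result=-75, then (not ((-(step + result)) < (base - base))) is true, then result=-378, then result=375, then returns -375 — matching result -375.
An exhaustive pass over the 56 declared inputs shows identical outputs.
verdict: equivalent


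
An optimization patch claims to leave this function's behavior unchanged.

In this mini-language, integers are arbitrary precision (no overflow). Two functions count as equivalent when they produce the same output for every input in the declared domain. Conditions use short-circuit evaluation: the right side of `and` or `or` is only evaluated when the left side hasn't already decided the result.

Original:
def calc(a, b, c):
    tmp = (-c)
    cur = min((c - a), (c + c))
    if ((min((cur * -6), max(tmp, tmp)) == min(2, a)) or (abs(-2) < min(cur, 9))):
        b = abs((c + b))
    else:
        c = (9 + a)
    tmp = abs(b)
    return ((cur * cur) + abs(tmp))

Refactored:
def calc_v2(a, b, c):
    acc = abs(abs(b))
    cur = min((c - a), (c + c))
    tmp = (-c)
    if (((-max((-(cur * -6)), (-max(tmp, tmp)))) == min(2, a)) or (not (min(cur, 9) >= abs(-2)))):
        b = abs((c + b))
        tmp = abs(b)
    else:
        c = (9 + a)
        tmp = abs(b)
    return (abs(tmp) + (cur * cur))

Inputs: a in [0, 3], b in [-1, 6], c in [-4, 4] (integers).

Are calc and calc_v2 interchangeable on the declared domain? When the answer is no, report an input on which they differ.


Input a=0, b=-1, c=-4: 65 from calc versus 69 from calc_v2.
verdict: not equivalent; witness: a=0, b=-1, c=-4
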